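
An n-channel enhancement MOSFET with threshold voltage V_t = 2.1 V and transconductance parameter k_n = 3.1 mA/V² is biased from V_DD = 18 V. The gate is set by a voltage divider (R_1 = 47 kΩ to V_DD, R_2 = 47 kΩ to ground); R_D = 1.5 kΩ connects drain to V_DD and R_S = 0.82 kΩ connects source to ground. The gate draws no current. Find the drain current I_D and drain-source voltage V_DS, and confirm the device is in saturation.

V_G = V_DD·R_2/(R_1+R_2) = 18×47/94 = 9 V.
Assume saturation: I_D = (k_n/2)(V_GS − V_t)² with V_GS = V_G − I_D·R_S = 9 − 0.82·I_D.
Substituting gives 1.04·I_D² − 18.5·I_D + 73.8 = 0, with roots I_D = 6.01 or 11.8 mA.
The root I_D = 11.8 mA gives V_GS = -0.656 V ≤ V_t, so take I_D = 6.01 mA.
Then V_GS = 4.07 V and V_DS = V_DD − I_D(R_D+R_S) = 18 − 6.01×2.32 = 4.05 V.
Saturation requires V_DS ≥ V_GS − V_t = 1.97 V; 4.05 ≥ 1.97 ✓.

I_D ≈ 6 mA, V_DS ≈ 4.1 V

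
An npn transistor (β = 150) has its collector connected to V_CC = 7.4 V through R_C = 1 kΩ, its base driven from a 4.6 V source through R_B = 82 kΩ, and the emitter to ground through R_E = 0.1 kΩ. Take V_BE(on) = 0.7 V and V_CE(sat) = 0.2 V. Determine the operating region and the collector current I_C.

Assume active. Base-emitter loop: I_B = (V_BB − V_BE)/(R_B + (β+1)R_E) = (4.6 − 0.7)/(82 + 151×0.1) = 0.0402 mA.
I_C = β·I_B = 150×0.0402 = 6.02 mA.
V_CE = V_CC − I_C·R_C − I_E·R_E = 7.4 − 6.02×1 − 6.06×0.1 = 0.769 V > V_CE(sat), so the active-region assumption holds.

active; I_C ≈ 6 mA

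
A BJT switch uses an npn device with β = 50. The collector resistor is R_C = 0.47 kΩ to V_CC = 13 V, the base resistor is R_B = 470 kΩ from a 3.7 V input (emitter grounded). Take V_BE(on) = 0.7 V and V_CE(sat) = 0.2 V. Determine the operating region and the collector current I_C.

active; I_C ≈ 0.32 mA

Assume active. Base-emitter loop: I_B = (V_BB − V_BE)/R_B = (3.7 − 0.7)/470 = 0.00638 mA.
I_C = β·I_B = 50×0.00638 = 0.319 mA.
V_CE = V_CC − I_C·R_C = 13 − 0.319×0.47 = 12.8 V > V_CE(sat), so the active-region assumption holds.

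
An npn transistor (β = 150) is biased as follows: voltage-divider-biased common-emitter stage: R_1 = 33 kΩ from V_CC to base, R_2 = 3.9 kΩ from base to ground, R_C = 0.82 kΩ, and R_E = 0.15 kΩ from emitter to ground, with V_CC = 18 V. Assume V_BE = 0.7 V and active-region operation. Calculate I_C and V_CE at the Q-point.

Thevenize the base divider: V_Th = V_CC·R_2/(R_1+R_2) = 18×3.9/36.9 = 1.9 V, R_Th = R_1‖R_2 = 3.49 kΩ.
Base-emitter loop: V_Th = I_B·R_Th + V_BE + (β+1)I_B·R_E, so I_B = (1.9 − 0.7) / (3.49 + 151×0.15) = 0.046 mA.
I_C = β·I_B = 150×0.046 = 6.9 mA, and I_E = (β+1)I_B = 6.95 mA.
V_CE = V_CC − I_C·R_C − I_E·R_E = 18 − 6.9×0.82 − 6.95×0.15 = 11.3 V.
V_CE = 11.3 V > 0.2 V confirms active-region operation.

I_C ≈ 6.9 mA, V_CE ≈ 11 V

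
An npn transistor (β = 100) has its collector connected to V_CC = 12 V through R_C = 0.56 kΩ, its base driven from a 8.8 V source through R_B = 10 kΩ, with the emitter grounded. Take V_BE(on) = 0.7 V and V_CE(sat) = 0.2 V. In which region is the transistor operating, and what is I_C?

Assume active: I_B = (8.8 − 0.7)/10 = 0.81 mA, giving I_C = β·I_B = 81 mA.
But then V_CE = 12 − 81×0.56 = -33.4 V < V_CE(sat) = 0.2 V — impossible in the active region.
So the transistor is saturated. With V_CE = 0.2 V, I_C = (V_CC − 0.2)/R_C = 11.8/0.56 = 21.1 mA.
Check: β·I_B = 81 mA > I_C = 21.1 mA, confirming saturation.

saturation; I_C ≈ 21 mA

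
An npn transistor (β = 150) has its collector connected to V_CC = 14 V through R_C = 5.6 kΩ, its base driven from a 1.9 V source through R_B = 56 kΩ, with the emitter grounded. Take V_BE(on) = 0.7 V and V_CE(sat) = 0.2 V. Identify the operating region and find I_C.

saturation; I_C ≈ 2.5 mA

Assume active: I_B = (1.9 − 0.7)/56 = 0.0214 mA, giving I_C = β·I_B = 3.21 mA.
But then V_CE = 14 − 3.21×5.6 = -4 V < V_CE(sat) = 0.2 V — impossible in the active region.
So the transistor is saturated. With V_CE = 0.2 V, I_C = (V_CC − 0.2)/R_C = 13.8/5.6 = 2.46 mA.
Check: β·I_B = 3.21 mA > I_C = 2.46 mA, confirming saturation.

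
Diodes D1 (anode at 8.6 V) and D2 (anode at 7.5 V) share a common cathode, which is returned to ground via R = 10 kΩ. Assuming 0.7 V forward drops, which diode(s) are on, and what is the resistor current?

Assume both conduct. Then node N would need to be at both 8.6−0.7 = 7.9 V and 7.5−0.7 = 6.8 V, which is impossible.
Assume only D1 conducts: V_N = 8.6 − 0.7 = 7.9 V, so I_R = 7.9/10 = 0.79 mA.
Check D2: its anode-to-cathode voltage is 7.5 − 7.9 = -0.4 V < 0.7 V, so it is off. The assumption is consistent.

Only D1 conducts; I_R ≈ 0.79 mA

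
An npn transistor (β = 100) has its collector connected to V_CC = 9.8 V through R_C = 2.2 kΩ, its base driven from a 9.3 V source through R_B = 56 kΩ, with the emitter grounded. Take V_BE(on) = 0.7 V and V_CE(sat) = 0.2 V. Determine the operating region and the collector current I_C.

saturation; I_C ≈ 4.4 mA

Assume active: I_B = (9.3 − 0.7)/56 = 0.154 mA, giving I_C = β·I_B = 15.4 mA.
But then V_CE = 9.8 − 15.4×2.2 = -24 V < V_CE(sat) = 0.2 V — impossible in the active region.
So the transistor is saturated. With V_CE = 0.2 V, I_C = (V_CC − 0.2)/R_C = 9.6/2.2 = 4.36 mA.
Check: β·I_B = 15.4 mA > I_C = 4.36 mA, confirming saturation.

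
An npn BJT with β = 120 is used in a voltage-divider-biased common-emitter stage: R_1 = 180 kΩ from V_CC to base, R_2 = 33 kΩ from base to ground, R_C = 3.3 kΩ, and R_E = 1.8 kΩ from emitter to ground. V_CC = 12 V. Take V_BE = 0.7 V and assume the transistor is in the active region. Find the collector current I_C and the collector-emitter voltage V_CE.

I_C ≈ 0.57 mA, V_CE ≈ 9.1 V

Thevenize the base divider: V_Th = V_CC·R_2/(R_1+R_2) = 12×33/213 = 1.86 V, R_Th = R_1‖R_2 = 27.9 kΩ.
Base-emitter loop: V_Th = I_B·R_Th + V_BE + (β+1)I_B·R_E, so I_B = (1.86 − 0.7) / (27.9 + 121×1.8) = 0.00472 mA.
I_C = β·I_B = 120×0.00472 = 0.566 mA, and I_E = (β+1)I_B = 0.571 mA.
V_CE = V_CC − I_C·R_C − I_E·R_E = 12 − 0.566×3.3 − 0.571×1.8 = 9.1 V.
V_CE = 9.1 V > 0.2 V confirms active-region operation.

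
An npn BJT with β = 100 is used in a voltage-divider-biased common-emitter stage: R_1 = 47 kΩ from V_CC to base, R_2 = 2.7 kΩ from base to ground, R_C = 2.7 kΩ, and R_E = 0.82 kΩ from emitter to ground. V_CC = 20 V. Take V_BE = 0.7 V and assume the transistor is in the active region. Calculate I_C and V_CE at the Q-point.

Thevenize the base divider: V_Th = V_CC·R_2/(R_1+R_2) = 20×2.7/49.7 = 1.09 V, R_Th = R_1‖R_2 = 2.55 kΩ.
Base-emitter loop: V_Th = I_B·R_Th + V_BE + (β+1)I_B·R_E, so I_B = (1.09 − 0.7) / (2.55 + 101×0.82) = 0.00453 mA.
I_C = β·I_B = 100×0.00453 = 0.453 mA, and I_E = (β+1)I_B = 0.457 mA.
V_CE = V_CC − I_C·R_C − I_E·R_E = 20 − 0.453×2.7 − 0.457×0.82 = 18.4 V.
V_CE = 18.4 V > 0.2 V confirms active-region operation.

I_C ≈ 0.45 mA, V_CE ≈ 18 V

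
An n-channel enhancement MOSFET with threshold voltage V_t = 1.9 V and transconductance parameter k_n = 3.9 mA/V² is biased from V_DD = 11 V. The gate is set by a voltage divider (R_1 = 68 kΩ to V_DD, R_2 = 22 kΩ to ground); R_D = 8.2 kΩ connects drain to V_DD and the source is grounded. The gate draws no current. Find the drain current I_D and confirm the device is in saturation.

V_G = V_DD·R_2/(R_1+R_2) = 11×22/90 = 2.69 V. With the source grounded, V_GS = V_G = 2.69 V.
Assume saturation: I_D = (k_n/2)(V_GS − V_t)² = (3.9/2)×(2.69 − 1.9)² = 1.95×0.789² = 1.21 mA.
V_DS = V_DD − I_D·R_D = 11 − 1.21×8.2 = 1.05 V.
Saturation requires V_DS ≥ V_GS − V_t = 0.789 V; 1.05 ≥ 0.789 ✓.

I_D ≈ 1.2 mA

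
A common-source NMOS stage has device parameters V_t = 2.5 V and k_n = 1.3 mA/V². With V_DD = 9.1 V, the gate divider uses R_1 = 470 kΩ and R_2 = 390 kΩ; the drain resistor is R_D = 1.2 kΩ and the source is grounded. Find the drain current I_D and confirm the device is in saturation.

I_D ≈ 1.7 mA

V_G = V_DD·R_2/(R_1+R_2) = 9.1×390/860 = 4.13 V. With the source grounded, V_GS = V_G = 4.13 V.
Assume saturation: I_D = (k_n/2)(V_GS − V_t)² = (1.3/2)×(4.13 − 2.5)² = 0.65×1.63² = 1.72 mA.
V_DS = V_DD − I_D·R_D = 9.1 − 1.72×1.2 = 7.04 V.
Saturation requires V_DS ≥ V_GS − V_t = 1.63 V; 7.04 ≥ 1.63 ✓.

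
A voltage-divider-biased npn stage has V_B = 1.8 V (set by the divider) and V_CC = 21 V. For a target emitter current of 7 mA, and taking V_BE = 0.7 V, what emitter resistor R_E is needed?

R_E ≈ 0.16 kΩ

V_E = V_B − V_BE = 1.8 − 0.7 = 1.1 V.
R_E = V_E / I_E = 1.1 / 7 = 0.157 kΩ.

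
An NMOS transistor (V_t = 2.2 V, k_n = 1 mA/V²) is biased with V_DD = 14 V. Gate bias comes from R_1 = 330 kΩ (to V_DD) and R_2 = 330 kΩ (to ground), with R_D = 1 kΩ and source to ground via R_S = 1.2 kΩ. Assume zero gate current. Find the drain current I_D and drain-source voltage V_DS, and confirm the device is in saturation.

V_G = V_DD·R_2/(R_1+R_2) = 14×330/660 = 7 V.
Assume saturation: I_D = (k_n/2)(V_GS − V_t)² with V_GS = V_G − I_D·R_S = 7 − 1.2·I_D.
Substituting gives 0.72·I_D² − 6.76·I_D + 11.5 = 0, with roots I_D = 2.24 or 7.15 mA.
The root I_D = 7.15 mA gives V_GS = -1.58 V ≤ V_t, so take I_D = 2.24 mA.
Then V_GS = 4.32 V and V_DS = V_DD − I_D(R_D+R_S) = 14 − 2.24×2.2 = 9.08 V.
Saturation requires V_DS ≥ V_GS − V_t = 2.12 V; 9.08 ≥ 2.12 ✓.

I_D ≈ 2.2 mA, V_DS ≈ 9.1 V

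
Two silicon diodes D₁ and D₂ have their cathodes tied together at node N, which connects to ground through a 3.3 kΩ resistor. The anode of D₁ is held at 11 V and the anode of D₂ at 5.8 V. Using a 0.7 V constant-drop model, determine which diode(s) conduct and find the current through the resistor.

Assume both conduct. Then node N would need to be at both 11−0.7 = 10.3 V and 5.8−0.7 = 5.1 V, which is impossible.
Assume only D₁ conducts: V_N = 11 − 0.7 = 10.3 V, so I_R = 10.3/3.3 = 3.12 mA.
Check D₂: its anode-to-cathode voltage is 5.8 − 10.3 = -4.5 V < 0.7 V, so it is off. The assumption is consistent.

Only D₁ conducts; I_R ≈ 3.1 mA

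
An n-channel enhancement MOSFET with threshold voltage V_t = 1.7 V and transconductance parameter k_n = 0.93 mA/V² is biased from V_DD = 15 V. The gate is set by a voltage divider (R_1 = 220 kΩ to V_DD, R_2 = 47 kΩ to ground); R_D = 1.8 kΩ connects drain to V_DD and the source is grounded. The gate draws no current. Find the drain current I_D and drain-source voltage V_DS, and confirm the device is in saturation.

V_G = V_DD·R_2/(R_1+R_2) = 15×47/267 = 2.64 V. With the source grounded, V_GS = V_G = 2.64 V.
Assume saturation: I_D = (k_n/2)(V_GS − V_t)² = (0.93/2)×(2.64 − 1.7)² = 0.465×0.94² = 0.411 mA.
V_DS = V_DD − I_D·R_D = 15 − 0.411×1.8 = 14.3 V.
Saturation requires V_DS ≥ V_GS − V_t = 0.94 V; 14.3 ≥ 0.94 ✓.

I_D ≈ 0.41 mA, V_DS ≈ 14 V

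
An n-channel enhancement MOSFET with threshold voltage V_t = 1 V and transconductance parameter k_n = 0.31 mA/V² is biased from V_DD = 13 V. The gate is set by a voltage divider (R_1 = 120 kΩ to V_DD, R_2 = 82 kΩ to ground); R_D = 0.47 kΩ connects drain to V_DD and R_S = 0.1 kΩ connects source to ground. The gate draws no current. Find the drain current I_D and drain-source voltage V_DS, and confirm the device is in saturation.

V_G = V_DD·R_2/(R_1+R_2) = 13×82/202 = 5.28 V.
Assume saturation: I_D = (k_n/2)(V_GS − V_t)² with V_GS = V_G − I_D·R_S = 5.28 − 0.1·I_D.
Substituting gives 0.00155·I_D² − 1.13·I_D + 2.84 = 0, with roots I_D = 2.51 or 728 mA.
The root I_D = 728 mA gives V_GS = -67.5 V ≤ V_t, so take I_D = 2.51 mA.
Then V_GS = 5.03 V and V_DS = V_DD − I_D(R_D+R_S) = 13 − 2.51×0.57 = 11.6 V.
Saturation requires V_DS ≥ V_GS − V_t = 4.03 V; 11.6 ≥ 4.03 ✓.

I_D ≈ 2.5 mA, V_DS ≈ 12 V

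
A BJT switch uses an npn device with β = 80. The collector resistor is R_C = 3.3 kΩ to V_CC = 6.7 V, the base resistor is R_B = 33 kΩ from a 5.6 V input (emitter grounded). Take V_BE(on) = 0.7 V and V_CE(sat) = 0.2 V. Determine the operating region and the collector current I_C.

saturation; I_C ≈ 2 mA

Assume active: I_B = (5.6 − 0.7)/33 = 0.148 mA, giving I_C = β·I_B = 11.9 mA.
But then V_CE = 6.7 − 11.9×3.3 = -32.5 V < V_CE(sat) = 0.2 V — impossible in the active region.
So the transistor is saturated. With V_CE = 0.2 V, I_C = (V_CC − 0.2)/R_C = 6.5/3.3 = 1.97 mA.
Check: β·I_B = 11.9 mA > I_C = 1.97 mA, confirming saturation.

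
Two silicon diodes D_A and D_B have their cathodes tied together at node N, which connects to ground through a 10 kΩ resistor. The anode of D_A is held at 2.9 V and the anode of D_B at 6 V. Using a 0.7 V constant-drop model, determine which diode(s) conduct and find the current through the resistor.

Only D_B conducts; I_R ≈ 0.53 mA

Assume both conduct. Then node N would need to be at both 2.9−0.7 = 2.2 V and 6−0.7 = 5.3 V, which is impossible.
Assume only D_B conducts: V_N = 6 − 0.7 = 5.3 V, so I_R = 5.3/10 = 0.53 mA.
Check D_A: its anode-to-cathode voltage is 2.9 − 5.3 = -2.4 V < 0.7 V, so it is off. The assumption is consistent.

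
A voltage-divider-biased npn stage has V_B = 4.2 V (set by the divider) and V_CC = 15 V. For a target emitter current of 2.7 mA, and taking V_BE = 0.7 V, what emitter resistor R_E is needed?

V_E = V_B − V_BE = 4.2 − 0.7 = 3.5 V.
R_E = V_E / I_E = 3.5 / 2.7 = 1.3 kΩ.

R_E ≈ 1.3 kΩ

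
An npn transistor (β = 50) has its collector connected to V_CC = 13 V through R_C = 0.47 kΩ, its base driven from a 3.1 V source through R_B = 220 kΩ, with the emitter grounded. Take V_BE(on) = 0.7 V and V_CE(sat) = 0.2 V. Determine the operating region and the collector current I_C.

active; I_C ≈ 0.55 mA

Assume active. Base-emitter loop: I_B = (V_BB − V_BE)/R_B = (3.1 − 0.7)/220 = 0.0109 mA.
I_C = β·I_B = 50×0.0109 = 0.545 mA.
V_CE = V_CC − I_C·R_C = 13 − 0.545×0.47 = 12.7 V > V_CE(sat), so the active-region assumption holds.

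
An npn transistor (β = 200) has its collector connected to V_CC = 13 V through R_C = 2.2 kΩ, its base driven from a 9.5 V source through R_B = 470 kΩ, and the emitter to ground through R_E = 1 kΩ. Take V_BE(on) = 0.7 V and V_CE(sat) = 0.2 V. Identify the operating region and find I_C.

Assume active. Base-emitter loop: I_B = (V_BB − V_BE)/(R_B + (β+1)R_E) = (9.5 − 0.7)/(470 + 201×1) = 0.0131 mA.
I_C = β·I_B = 200×0.0131 = 2.62 mA.
V_CE = V_CC − I_C·R_C − I_E·R_E = 13 − 2.62×2.2 − 2.64×1 = 4.59 V > V_CE(sat), so the active-region assumption holds.

active; I_C ≈ 2.6 mA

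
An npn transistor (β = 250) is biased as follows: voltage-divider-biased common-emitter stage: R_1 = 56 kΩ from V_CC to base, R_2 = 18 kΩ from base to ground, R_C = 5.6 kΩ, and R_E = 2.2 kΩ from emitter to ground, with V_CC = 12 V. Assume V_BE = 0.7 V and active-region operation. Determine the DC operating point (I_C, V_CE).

Thevenize the base divider: V_Th = V_CC·R_2/(R_1+R_2) = 12×18/74 = 2.92 V, R_Th = R_1‖R_2 = 13.6 kΩ.
Base-emitter loop: V_Th = I_B·R_Th + V_BE + (β+1)I_B·R_E, so I_B = (2.92 − 0.7) / (13.6 + 251×2.2) = 0.00392 mA.
I_C = β·I_B = 250×0.00392 = 0.98 mA, and I_E = (β+1)I_B = 0.984 mA.
V_CE = V_CC − I_C·R_C − I_E·R_E = 12 − 0.98×5.6 − 0.984×2.2 = 4.34 V.
V_CE = 4.34 V > 0.2 V confirms active-region operation.

I_C ≈ 0.98 mA, V_CE ≈ 4.3 V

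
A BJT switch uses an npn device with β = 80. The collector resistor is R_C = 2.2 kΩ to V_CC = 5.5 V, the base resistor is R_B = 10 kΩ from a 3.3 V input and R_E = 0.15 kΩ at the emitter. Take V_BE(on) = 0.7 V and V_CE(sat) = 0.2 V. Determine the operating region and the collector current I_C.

Assume active: I_B = (3.3 − 0.7)/(10 + 81×0.15) = 0.117 mA, I_C = β·I_B = 9.39 mA.
Then V_CE = 5.5 − 9.39×2.2 − 9.51×0.15 = -16.6 V < 0.2 V — the active assumption fails.
Re-solve with V_CE = 0.2 V. KCL at the emitter: V_E/R_E = (V_BB−0.7−V_E)/R_B + (V_CC−0.2−V_E)/R_C, giving V_E = 0.37 V.
I_C = (V_CC − 0.2 − V_E)/R_C = (5.3 − 0.37)/2.2 = 2.24 mA.
Check: I_B = (2.6 − 0.37)/10 = 0.223 mA, and β·I_B = 17.8 mA > I_C, confirming saturation.

saturation; I_C ≈ 2.2 mA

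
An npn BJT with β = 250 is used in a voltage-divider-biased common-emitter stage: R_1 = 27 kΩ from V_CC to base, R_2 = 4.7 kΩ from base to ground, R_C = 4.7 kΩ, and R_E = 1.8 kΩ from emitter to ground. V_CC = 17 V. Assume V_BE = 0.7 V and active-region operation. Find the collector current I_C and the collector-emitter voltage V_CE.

Thevenize the base divider: V_Th = V_CC·R_2/(R_1+R_2) = 17×4.7/31.7 = 2.52 V, R_Th = R_1‖R_2 = 4 kΩ.
Base-emitter loop: V_Th = I_B·R_Th + V_BE + (β+1)I_B·R_E, so I_B = (2.52 − 0.7) / (4 + 251×1.8) = 0.00399 mA.
I_C = β·I_B = 250×0.00399 = 0.999 mA, and I_E = (β+1)I_B = 1 mA.
V_CE = V_CC − I_C·R_C − I_E·R_E = 17 − 0.999×4.7 − 1×1.8 = 10.5 V.
V_CE = 10.5 V > 0.2 V confirms active-region operation.

I_C ≈ 1 mA, V_CE ≈ 11 V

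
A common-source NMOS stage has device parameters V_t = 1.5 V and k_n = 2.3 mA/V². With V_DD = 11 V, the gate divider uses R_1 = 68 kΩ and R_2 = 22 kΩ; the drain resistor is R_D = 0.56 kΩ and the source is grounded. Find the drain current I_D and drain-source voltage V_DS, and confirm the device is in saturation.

I_D ≈ 1.6 mA, V_DS ≈ 10 V

V_G = V_DD·R_2/(R_1+R_2) = 11×22/90 = 2.69 V. With the source grounded, V_GS = V_G = 2.69 V.
Assume saturation: I_D = (k_n/2)(V_GS − V_t)² = (2.3/2)×(2.69 − 1.5)² = 1.15×1.19² = 1.63 mA.
V_DS = V_DD − I_D·R_D = 11 − 1.63×0.56 = 10.1 V.
Saturation requires V_DS ≥ V_GS − V_t = 1.19 V; 10.1 ≥ 1.19 ✓.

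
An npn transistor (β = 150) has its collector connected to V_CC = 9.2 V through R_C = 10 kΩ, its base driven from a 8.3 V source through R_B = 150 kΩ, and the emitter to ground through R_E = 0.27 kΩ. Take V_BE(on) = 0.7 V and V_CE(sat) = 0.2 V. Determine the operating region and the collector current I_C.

Assume active: I_B = (8.3 − 0.7)/(150 + 151×0.27) = 0.0398 mA, I_C = β·I_B = 5.98 mA.
Then V_CE = 9.2 − 5.98×10 − 6.02×0.27 = -52.2 V < 0.2 V — the active assumption fails.
Re-solve with V_CE = 0.2 V. KCL at the emitter: V_E/R_E = (V_BB−0.7−V_E)/R_B + (V_CC−0.2−V_E)/R_C, giving V_E = 0.249 V.
I_C = (V_CC − 0.2 − V_E)/R_C = (9 − 0.249)/10 = 0.875 mA.
Check: I_B = (7.6 − 0.249)/150 = 0.049 mA, and β·I_B = 7.35 mA > I_C, confirming saturation.

saturation; I_C ≈ 0.88 mA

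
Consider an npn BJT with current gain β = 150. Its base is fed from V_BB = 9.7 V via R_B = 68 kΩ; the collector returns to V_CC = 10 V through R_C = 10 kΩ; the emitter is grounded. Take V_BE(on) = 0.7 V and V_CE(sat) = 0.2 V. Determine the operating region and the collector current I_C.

Assume active: I_B = (9.7 − 0.7)/68 = 0.132 mA, giving I_C = β·I_B = 19.9 mA.
But then V_CE = 10 − 19.9×10 = -189 V < V_CE(sat) = 0.2 V — impossible in the active region.
So the transistor is saturated. With V_CE = 0.2 V, I_C = (V_CC − 0.2)/R_C = 9.8/10 = 0.98 mA.
Check: β·I_B = 19.9 mA > I_C = 0.98 mA, confirming saturation.

saturation; I_C ≈ 0.98 mA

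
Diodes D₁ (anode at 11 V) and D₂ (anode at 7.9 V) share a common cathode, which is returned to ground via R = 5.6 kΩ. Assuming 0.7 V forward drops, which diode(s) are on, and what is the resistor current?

Only D₁ conducts; I_R ≈ 1.8 mA

Assume both conduct. Then node N would need to be at both 11−0.7 = 10.3 V and 7.9−0.7 = 7.2 V, which is impossible.
Assume only D₁ conducts: V_N = 11 − 0.7 = 10.3 V, so I_R = 10.3/5.6 = 1.84 mA.
Check D₂: its anode-to-cathode voltage is 7.9 − 10.3 = -2.4 V < 0.7 V, so it is off. The assumption is consistent.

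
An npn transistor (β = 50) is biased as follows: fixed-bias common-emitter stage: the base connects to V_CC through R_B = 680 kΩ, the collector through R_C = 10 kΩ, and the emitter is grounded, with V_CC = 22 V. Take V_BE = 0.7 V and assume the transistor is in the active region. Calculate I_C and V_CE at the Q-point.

I_C ≈ 1.6 mA, V_CE ≈ 6.3 V

Base loop: V_CC = I_B·R_B + V_BE, so I_B = (22 − 0.7)/680 kΩ = 0.0313 mA.
In the active region I_C = β·I_B = 50 × 0.0313 = 1.57 mA.
Collector loop: V_CE = V_CC − I_C·R_C = 22 − 1.57×10 = 6.34 V.
Since V_CE = 6.34 V > V_CE(sat) ≈ 0.2 V, the transistor is in the active region as assumed.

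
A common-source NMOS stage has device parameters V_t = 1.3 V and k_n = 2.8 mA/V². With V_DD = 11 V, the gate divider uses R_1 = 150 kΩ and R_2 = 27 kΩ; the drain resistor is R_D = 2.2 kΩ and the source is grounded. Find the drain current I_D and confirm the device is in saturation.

I_D ≈ 0.2 mA

V_G = V_DD·R_2/(R_1+R_2) = 11×27/177 = 1.68 V. With the source grounded, V_GS = V_G = 1.68 V.
Assume saturation: I_D = (k_n/2)(V_GS − V_t)² = (2.8/2)×(1.68 − 1.3)² = 1.4×0.378² = 0.2 mA.
V_DS = V_DD − I_D·R_D = 11 − 0.2×2.2 = 10.6 V.
Saturation requires V_DS ≥ V_GS − V_t = 0.378 V; 10.6 ≥ 0.378 ✓.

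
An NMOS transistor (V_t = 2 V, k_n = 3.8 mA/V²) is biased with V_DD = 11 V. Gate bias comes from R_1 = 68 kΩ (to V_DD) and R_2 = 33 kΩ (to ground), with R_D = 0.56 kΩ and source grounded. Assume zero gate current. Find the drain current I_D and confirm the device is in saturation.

I_D ≈ 4.8 mA

V_G = V_DD·R_2/(R_1+R_2) = 11×33/101 = 3.59 V. With the source grounded, V_GS = V_G = 3.59 V.
Assume saturation: I_D = (k_n/2)(V_GS − V_t)² = (3.8/2)×(3.59 − 2)² = 1.9×1.59² = 4.83 mA.
V_DS = V_DD − I_D·R_D = 11 − 4.83×0.56 = 8.3 V.
Saturation requires V_DS ≥ V_GS − V_t = 1.59 V; 8.3 ≥ 1.59 ✓.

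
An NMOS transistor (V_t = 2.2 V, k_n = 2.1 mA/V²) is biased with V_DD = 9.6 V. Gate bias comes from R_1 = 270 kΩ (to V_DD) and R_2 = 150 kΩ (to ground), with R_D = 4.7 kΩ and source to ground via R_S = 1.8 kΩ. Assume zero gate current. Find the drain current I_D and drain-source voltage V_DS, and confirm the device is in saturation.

V_G = V_DD·R_2/(R_1+R_2) = 9.6×150/420 = 3.43 V.
Assume saturation: I_D = (k_n/2)(V_GS − V_t)² with V_GS = V_G − I_D·R_S = 3.43 − 1.8·I_D.
Substituting gives 3.4·I_D² − 5.64·I_D + 1.58 = 0, with roots I_D = 0.358 or 1.3 mA.
The root I_D = 1.3 mA gives V_GS = 1.09 V ≤ V_t, so take I_D = 0.358 mA.
Then V_GS = 2.78 V and V_DS = V_DD − I_D(R_D+R_S) = 9.6 − 0.358×6.5 = 7.27 V.
Saturation requires V_DS ≥ V_GS − V_t = 0.584 V; 7.27 ≥ 0.584 ✓.

I_D ≈ 0.36 mA, V_DS ≈ 7.3 V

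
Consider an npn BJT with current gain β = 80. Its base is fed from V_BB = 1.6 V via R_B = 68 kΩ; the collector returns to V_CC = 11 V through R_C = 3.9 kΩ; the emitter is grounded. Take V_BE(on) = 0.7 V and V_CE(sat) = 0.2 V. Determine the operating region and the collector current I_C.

Assume active. Base-emitter loop: I_B = (V_BB − V_BE)/R_B = (1.6 − 0.7)/68 = 0.0132 mA.
I_C = β·I_B = 80×0.0132 = 1.06 mA.
V_CE = V_CC − I_C·R_C = 11 − 1.06×3.9 = 6.87 V > V_CE(sat), so the active-region assumption holds.

active; I_C ≈ 1.1 mA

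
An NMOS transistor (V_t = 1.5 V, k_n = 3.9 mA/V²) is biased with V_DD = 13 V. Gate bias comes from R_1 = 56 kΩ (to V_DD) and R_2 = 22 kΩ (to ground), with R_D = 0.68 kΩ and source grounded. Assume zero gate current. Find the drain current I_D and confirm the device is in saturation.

I_D ≈ 9.2 mA

V_G = V_DD·R_2/(R_1+R_2) = 13×22/78 = 3.67 V. With the source grounded, V_GS = V_G = 3.67 V.
Assume saturation: I_D = (k_n/2)(V_GS − V_t)² = (3.9/2)×(3.67 − 1.5)² = 1.95×2.17² = 9.15 mA.
V_DS = V_DD − I_D·R_D = 13 − 9.15×0.68 = 6.78 V.
Saturation requires V_DS ≥ V_GS − V_t = 2.17 V; 6.78 ≥ 2.17 ✓.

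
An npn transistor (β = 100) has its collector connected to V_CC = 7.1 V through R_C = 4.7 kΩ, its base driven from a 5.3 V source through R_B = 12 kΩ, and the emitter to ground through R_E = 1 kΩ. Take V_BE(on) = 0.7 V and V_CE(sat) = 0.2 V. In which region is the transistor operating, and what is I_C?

Assume active: I_B = (5.3 − 0.7)/(12 + 101×1) = 0.0407 mA, I_C = β·I_B = 4.07 mA.
Then V_CE = 7.1 − 4.07×4.7 − 4.11×1 = -16.1 V < 0.2 V — the active assumption fails.
Re-solve with V_CE = 0.2 V. KCL at the emitter: V_E/R_E = (V_BB−0.7−V_E)/R_B + (V_CC−0.2−V_E)/R_C, giving V_E = 1.43 V.
I_C = (V_CC − 0.2 − V_E)/R_C = (6.9 − 1.43)/4.7 = 1.16 mA.
Check: I_B = (4.6 − 1.43)/12 = 0.264 mA, and β·I_B = 26.4 mA > I_C, confirming saturation.

saturation; I_C ≈ 1.2 mA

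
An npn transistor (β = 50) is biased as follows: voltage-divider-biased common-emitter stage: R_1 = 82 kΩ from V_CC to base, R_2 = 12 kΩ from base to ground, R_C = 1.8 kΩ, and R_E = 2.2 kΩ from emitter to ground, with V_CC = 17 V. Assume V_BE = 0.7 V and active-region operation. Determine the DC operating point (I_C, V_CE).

I_C ≈ 0.6 mA, V_CE ≈ 15 V

Thevenize the base divider: V_Th = V_CC·R_2/(R_1+R_2) = 17×12/94 = 2.17 V, R_Th = R_1‖R_2 = 10.5 kΩ.
Base-emitter loop: V_Th = I_B·R_Th + V_BE + (β+1)I_B·R_E, so I_B = (2.17 − 0.7) / (10.5 + 51×2.2) = 0.012 mA.
I_C = β·I_B = 50×0.012 = 0.599 mA, and I_E = (β+1)I_B = 0.611 mA.
V_CE = V_CC − I_C·R_C − I_E·R_E = 17 − 0.599×1.8 − 0.611×2.2 = 14.6 V.
V_CE = 14.6 V > 0.2 V confirms active-region operation.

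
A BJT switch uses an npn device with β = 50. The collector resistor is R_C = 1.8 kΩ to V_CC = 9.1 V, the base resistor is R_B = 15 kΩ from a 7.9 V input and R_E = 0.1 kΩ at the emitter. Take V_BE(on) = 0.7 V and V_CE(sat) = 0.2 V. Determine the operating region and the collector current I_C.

Assume active: I_B = (7.9 − 0.7)/(15 + 51×0.1) = 0.358 mA, I_C = β·I_B = 17.9 mA.
Then V_CE = 9.1 − 17.9×1.8 − 18.3×0.1 = -25 V < 0.2 V — the active assumption fails.
Re-solve with V_CE = 0.2 V. KCL at the emitter: V_E/R_E = (V_BB−0.7−V_E)/R_B + (V_CC−0.2−V_E)/R_C, giving V_E = 0.511 V.
I_C = (V_CC − 0.2 − V_E)/R_C = (8.9 − 0.511)/1.8 = 4.66 mA.
Check: I_B = (7.2 − 0.511)/15 = 0.446 mA, and β·I_B = 22.3 mA > I_C, confirming saturation.

saturation; I_C ≈ 4.7 mA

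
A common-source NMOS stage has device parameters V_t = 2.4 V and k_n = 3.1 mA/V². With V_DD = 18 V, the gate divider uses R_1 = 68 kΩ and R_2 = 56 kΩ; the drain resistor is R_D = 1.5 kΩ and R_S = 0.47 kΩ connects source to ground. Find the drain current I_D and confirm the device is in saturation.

I_D ≈ 7.5 mA

V_G = V_DD·R_2/(R_1+R_2) = 18×56/124 = 8.13 V.
Assume saturation: I_D = (k_n/2)(V_GS − V_t)² with V_GS = V_G − I_D·R_S = 8.13 − 0.47·I_D.
Substituting gives 0.342·I_D² − 9.35·I_D + 50.9 = 0, with roots I_D = 7.51 or 19.8 mA.
The root I_D = 19.8 mA gives V_GS = -1.17 V ≤ V_t, so take I_D = 7.51 mA.
Then V_GS = 4.6 V and V_DS = V_DD − I_D(R_D+R_S) = 18 − 7.51×1.97 = 3.21 V.
Saturation requires V_DS ≥ V_GS − V_t = 2.2 V; 3.21 ≥ 2.2 ✓.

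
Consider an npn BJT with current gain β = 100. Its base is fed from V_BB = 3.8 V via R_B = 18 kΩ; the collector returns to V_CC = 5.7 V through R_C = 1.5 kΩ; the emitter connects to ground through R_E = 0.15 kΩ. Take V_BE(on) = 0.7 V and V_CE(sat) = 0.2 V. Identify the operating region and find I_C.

Assume active: I_B = (3.8 − 0.7)/(18 + 101×0.15) = 0.0935 mA, I_C = β·I_B = 9.35 mA.
Then V_CE = 5.7 − 9.35×1.5 − 9.44×0.15 = -9.74 V < 0.2 V — the active assumption fails.
Re-solve with V_CE = 0.2 V. KCL at the emitter: V_E/R_E = (V_BB−0.7−V_E)/R_B + (V_CC−0.2−V_E)/R_C, giving V_E = 0.52 V.
I_C = (V_CC − 0.2 − V_E)/R_C = (5.5 − 0.52)/1.5 = 3.32 mA.
Check: I_B = (3.1 − 0.52)/18 = 0.143 mA, and β·I_B = 14.3 mA > I_C, confirming saturation.

saturation; I_C ≈ 3.3 mA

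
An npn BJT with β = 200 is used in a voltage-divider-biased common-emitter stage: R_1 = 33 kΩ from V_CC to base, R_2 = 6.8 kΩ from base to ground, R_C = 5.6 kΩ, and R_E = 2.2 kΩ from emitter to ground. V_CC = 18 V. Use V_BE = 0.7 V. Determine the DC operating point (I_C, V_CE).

Thevenize the base divider: V_Th = V_CC·R_2/(R_1+R_2) = 18×6.8/39.8 = 3.08 V, R_Th = R_1‖R_2 = 5.64 kΩ.
Base-emitter loop: V_Th = I_B·R_Th + V_BE + (β+1)I_B·R_E, so I_B = (3.08 − 0.7) / (5.64 + 201×2.2) = 0.0053 mA.
I_C = β·I_B = 200×0.0053 = 1.06 mA, and I_E = (β+1)I_B = 1.07 mA.
V_CE = V_CC − I_C·R_C − I_E·R_E = 18 − 1.06×5.6 − 1.07×2.2 = 9.71 V.
V_CE = 9.71 V > 0.2 V confirms active-region operation.

I_C ≈ 1.1 mA, V_CE ≈ 9.7 V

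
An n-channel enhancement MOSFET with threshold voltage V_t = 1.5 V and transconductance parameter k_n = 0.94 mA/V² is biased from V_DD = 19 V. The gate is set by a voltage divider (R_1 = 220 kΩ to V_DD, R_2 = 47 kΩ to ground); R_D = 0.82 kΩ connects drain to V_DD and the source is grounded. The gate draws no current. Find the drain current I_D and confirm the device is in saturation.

V_G = V_DD·R_2/(R_1+R_2) = 19×47/267 = 3.34 V. With the source grounded, V_GS = V_G = 3.34 V.
Assume saturation: I_D = (k_n/2)(V_GS − V_t)² = (0.94/2)×(3.34 − 1.5)² = 0.47×1.84² = 1.6 mA.
V_DS = V_DD − I_D·R_D = 19 − 1.6×0.82 = 17.7 V.
Saturation requires V_DS ≥ V_GS − V_t = 1.84 V; 17.7 ≥ 1.84 ✓.

I_D ≈ 1.6 mA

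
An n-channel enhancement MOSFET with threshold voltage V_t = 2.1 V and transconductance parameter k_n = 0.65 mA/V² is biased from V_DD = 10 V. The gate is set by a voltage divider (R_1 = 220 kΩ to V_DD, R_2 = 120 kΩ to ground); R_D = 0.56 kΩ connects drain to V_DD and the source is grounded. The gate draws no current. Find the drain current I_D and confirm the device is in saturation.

I_D ≈ 0.66 mA

V_G = V_DD·R_2/(R_1+R_2) = 10×120/340 = 3.53 V. With the source grounded, V_GS = V_G = 3.53 V.
Assume saturation: I_D = (k_n/2)(V_GS − V_t)² = (0.65/2)×(3.53 − 2.1)² = 0.325×1.43² = 0.664 mA.
V_DS = V_DD − I_D·R_D = 10 − 0.664×0.56 = 9.63 V.
Saturation requires V_DS ≥ V_GS − V_t = 1.43 V; 9.63 ≥ 1.43 ✓.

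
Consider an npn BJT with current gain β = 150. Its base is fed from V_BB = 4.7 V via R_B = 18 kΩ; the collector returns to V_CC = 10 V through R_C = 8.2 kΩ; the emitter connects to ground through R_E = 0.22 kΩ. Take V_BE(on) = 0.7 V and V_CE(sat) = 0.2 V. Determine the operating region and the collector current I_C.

Assume active: I_B = (4.7 − 0.7)/(18 + 151×0.22) = 0.0781 mA, I_C = β·I_B = 11.7 mA.
Then V_CE = 10 − 11.7×8.2 − 11.8×0.22 = -88.7 V < 0.2 V — the active assumption fails.
Re-solve with V_CE = 0.2 V. KCL at the emitter: V_E/R_E = (V_BB−0.7−V_E)/R_B + (V_CC−0.2−V_E)/R_C, giving V_E = 0.3 V.
I_C = (V_CC − 0.2 − V_E)/R_C = (9.8 − 0.3)/8.2 = 1.16 mA.
Check: I_B = (4 − 0.3)/18 = 0.206 mA, and β·I_B = 30.8 mA > I_C, confirming saturation.

saturation; I_C ≈ 1.2 mA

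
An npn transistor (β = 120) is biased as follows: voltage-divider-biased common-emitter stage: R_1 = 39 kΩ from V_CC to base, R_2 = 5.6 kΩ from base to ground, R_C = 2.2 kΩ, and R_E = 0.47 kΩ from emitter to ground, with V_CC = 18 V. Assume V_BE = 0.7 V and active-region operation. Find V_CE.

V_CE ≈ 9.9 V

Thevenize the base divider: V_Th = V_CC·R_2/(R_1+R_2) = 18×5.6/44.6 = 2.26 V, R_Th = R_1‖R_2 = 4.9 kΩ.
Base-emitter loop: V_Th = I_B·R_Th + V_BE + (β+1)I_B·R_E, so I_B = (2.26 − 0.7) / (4.9 + 121×0.47) = 0.0253 mA.
I_C = β·I_B = 120×0.0253 = 3.03 mA, and I_E = (β+1)I_B = 3.06 mA.
V_CE = V_CC − I_C·R_C − I_E·R_E = 18 − 3.03×2.2 − 3.06×0.47 = 9.9 V.
V_CE = 9.9 V > 0.2 V confirms active-region operation.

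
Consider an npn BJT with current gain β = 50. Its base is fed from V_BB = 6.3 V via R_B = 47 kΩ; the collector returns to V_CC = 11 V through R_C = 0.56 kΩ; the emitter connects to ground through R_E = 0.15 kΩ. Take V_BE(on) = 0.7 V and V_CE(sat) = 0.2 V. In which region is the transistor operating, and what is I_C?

active; I_C ≈ 5.1 mA

Assume active. Base-emitter loop: I_B = (V_BB − V_BE)/(R_B + (β+1)R_E) = (6.3 − 0.7)/(47 + 51×0.15) = 0.102 mA.
I_C = β·I_B = 50×0.102 = 5.12 mA.
V_CE = V_CC − I_C·R_C − I_E·R_E = 11 − 5.12×0.56 − 5.23×0.15 = 7.35 V > V_CE(sat), so the active-region assumption holds.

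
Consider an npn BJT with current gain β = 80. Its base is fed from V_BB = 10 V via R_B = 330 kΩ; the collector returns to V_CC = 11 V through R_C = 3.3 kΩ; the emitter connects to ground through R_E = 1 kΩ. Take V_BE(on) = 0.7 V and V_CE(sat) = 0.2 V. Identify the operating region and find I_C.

Assume active. Base-emitter loop: I_B = (V_BB − V_BE)/(R_B + (β+1)R_E) = (10 − 0.7)/(330 + 81×1) = 0.0226 mA.
I_C = β·I_B = 80×0.0226 = 1.81 mA.
V_CE = V_CC − I_C·R_C − I_E·R_E = 11 − 1.81×3.3 − 1.83×1 = 3.19 V > V_CE(sat), so the active-region assumption holds.

active; I_C ≈ 1.8 mA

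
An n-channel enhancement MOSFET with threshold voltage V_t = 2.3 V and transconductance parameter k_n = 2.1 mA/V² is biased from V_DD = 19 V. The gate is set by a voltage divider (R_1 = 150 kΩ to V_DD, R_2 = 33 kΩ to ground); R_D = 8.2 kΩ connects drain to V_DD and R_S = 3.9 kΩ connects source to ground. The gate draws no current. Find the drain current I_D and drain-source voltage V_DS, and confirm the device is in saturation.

V_G = V_DD·R_2/(R_1+R_2) = 19×33/183 = 3.43 V.
Assume saturation: I_D = (k_n/2)(V_GS − V_t)² with V_GS = V_G − I_D·R_S = 3.43 − 3.9·I_D.
Substituting gives 16·I_D² − 10.2·I_D + 1.33 = 0, with roots I_D = 0.182 or 0.458 mA.
The root I_D = 0.458 mA gives V_GS = 1.64 V ≤ V_t, so take I_D = 0.182 mA.
Then V_GS = 2.72 V and V_DS = V_DD − I_D(R_D+R_S) = 19 − 0.182×12.1 = 16.8 V.
Saturation requires V_DS ≥ V_GS − V_t = 0.416 V; 16.8 ≥ 0.416 ✓.

I_D ≈ 0.18 mA, V_DS ≈ 17 V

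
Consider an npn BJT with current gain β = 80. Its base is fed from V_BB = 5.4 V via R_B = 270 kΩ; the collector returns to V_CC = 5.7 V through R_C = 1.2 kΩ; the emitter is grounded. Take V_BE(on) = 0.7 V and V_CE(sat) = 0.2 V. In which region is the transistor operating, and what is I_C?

active; I_C ≈ 1.4 mA

Assume active. Base-emitter loop: I_B = (V_BB − V_BE)/R_B = (5.4 − 0.7)/270 = 0.0174 mA.
I_C = β·I_B = 80×0.0174 = 1.39 mA.
V_CE = V_CC − I_C·R_C = 5.7 − 1.39×1.2 = 4.03 V > V_CE(sat), so the active-region assumption holds.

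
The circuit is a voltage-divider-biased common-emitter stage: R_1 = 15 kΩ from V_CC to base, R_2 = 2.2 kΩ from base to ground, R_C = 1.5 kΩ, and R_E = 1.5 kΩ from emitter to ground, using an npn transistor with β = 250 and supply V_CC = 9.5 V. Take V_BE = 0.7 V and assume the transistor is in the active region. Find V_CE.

V_CE ≈ 8.5 V

Thevenize the base divider: V_Th = V_CC·R_2/(R_1+R_2) = 9.5×2.2/17.2 = 1.22 V, R_Th = R_1‖R_2 = 1.92 kΩ.
Base-emitter loop: V_Th = I_B·R_Th + V_BE + (β+1)I_B·R_E, so I_B = (1.22 − 0.7) / (1.92 + 251×1.5) = 0.00136 mA.
I_C = β·I_B = 250×0.00136 = 0.34 mA, and I_E = (β+1)I_B = 0.342 mA.
V_CE = V_CC − I_C·R_C − I_E·R_E = 9.5 − 0.34×1.5 − 0.342×1.5 = 8.48 V.
V_CE = 8.48 V > 0.2 V confirms active-region operation.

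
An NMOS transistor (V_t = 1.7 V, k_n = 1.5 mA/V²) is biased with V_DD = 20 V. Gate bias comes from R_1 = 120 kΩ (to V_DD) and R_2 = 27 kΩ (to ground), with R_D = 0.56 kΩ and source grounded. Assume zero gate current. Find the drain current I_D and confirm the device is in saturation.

I_D ≈ 2.9 mA

V_G = V_DD·R_2/(R_1+R_2) = 20×27/147 = 3.67 V. With the source grounded, V_GS = V_G = 3.67 V.
Assume saturation: I_D = (k_n/2)(V_GS − V_t)² = (1.5/2)×(3.67 − 1.7)² = 0.75×1.97² = 2.92 mA.
V_DS = V_DD − I_D·R_D = 20 − 2.92×0.56 = 18.4 V.
Saturation requires V_DS ≥ V_GS − V_t = 1.97 V; 18.4 ≥ 1.97 ✓.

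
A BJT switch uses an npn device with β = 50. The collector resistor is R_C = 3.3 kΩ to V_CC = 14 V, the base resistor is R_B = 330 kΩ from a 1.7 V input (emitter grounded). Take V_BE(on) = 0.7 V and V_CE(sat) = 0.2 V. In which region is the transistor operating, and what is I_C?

active; I_C ≈ 0.15 mA

Assume active. Base-emitter loop: I_B = (V_BB − V_BE)/R_B = (1.7 − 0.7)/330 = 0.00303 mA.
I_C = β·I_B = 50×0.00303 = 0.152 mA.
V_CE = V_CC − I_C·R_C = 14 − 0.152×3.3 = 13.5 V > V_CE(sat), so the active-region assumption holds.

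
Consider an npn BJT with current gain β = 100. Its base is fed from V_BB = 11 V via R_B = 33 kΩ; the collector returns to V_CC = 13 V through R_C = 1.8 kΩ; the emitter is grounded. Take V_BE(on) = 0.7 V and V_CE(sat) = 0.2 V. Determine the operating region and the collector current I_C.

Assume active: I_B = (11 − 0.7)/33 = 0.312 mA, giving I_C = β·I_B = 31.2 mA.
But then V_CE = 13 − 31.2×1.8 = -43.2 V < V_CE(sat) = 0.2 V — impossible in the active region.
So the transistor is saturated. With V_CE = 0.2 V, I_C = (V_CC − 0.2)/R_C = 12.8/1.8 = 7.11 mA.
Check: β·I_B = 31.2 mA > I_C = 7.11 mA, confirming saturation.

saturation; I_C ≈ 7.1 mA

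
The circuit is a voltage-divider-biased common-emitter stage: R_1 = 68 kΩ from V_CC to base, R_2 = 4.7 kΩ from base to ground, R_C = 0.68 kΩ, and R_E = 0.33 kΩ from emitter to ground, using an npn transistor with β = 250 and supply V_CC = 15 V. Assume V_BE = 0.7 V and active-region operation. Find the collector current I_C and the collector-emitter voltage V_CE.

Thevenize the base divider: V_Th = V_CC·R_2/(R_1+R_2) = 15×4.7/72.7 = 0.97 V, R_Th = R_1‖R_2 = 4.4 kΩ.
Base-emitter loop: V_Th = I_B·R_Th + V_BE + (β+1)I_B·R_E, so I_B = (0.97 − 0.7) / (4.4 + 251×0.33) = 0.00309 mA.
I_C = β·I_B = 250×0.00309 = 0.773 mA, and I_E = (β+1)I_B = 0.776 mA.
V_CE = V_CC − I_C·R_C − I_E·R_E = 15 − 0.773×0.68 − 0.776×0.33 = 14.2 V.
V_CE = 14.2 V > 0.2 V confirms active-region operation.

I_C ≈ 0.77 mA, V_CE ≈ 14 V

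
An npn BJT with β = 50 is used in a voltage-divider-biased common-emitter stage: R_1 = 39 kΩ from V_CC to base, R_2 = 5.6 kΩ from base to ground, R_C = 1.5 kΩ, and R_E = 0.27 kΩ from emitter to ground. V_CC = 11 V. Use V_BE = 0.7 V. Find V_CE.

V_CE ≈ 7.8 V

Thevenize the base divider: V_Th = V_CC·R_2/(R_1+R_2) = 11×5.6/44.6 = 1.38 V, R_Th = R_1‖R_2 = 4.9 kΩ.
Base-emitter loop: V_Th = I_B·R_Th + V_BE + (β+1)I_B·R_E, so I_B = (1.38 − 0.7) / (4.9 + 51×0.27) = 0.0365 mA.
I_C = β·I_B = 50×0.0365 = 1.82 mA, and I_E = (β+1)I_B = 1.86 mA.
V_CE = V_CC − I_C·R_C − I_E·R_E = 11 − 1.82×1.5 − 1.86×0.27 = 7.76 V.
V_CE = 7.76 V > 0.2 V confirms active-region operation.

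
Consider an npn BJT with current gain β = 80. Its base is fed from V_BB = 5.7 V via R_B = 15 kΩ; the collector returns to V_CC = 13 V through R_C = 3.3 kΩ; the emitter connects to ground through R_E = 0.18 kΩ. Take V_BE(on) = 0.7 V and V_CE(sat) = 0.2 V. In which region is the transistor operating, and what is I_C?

Assume active: I_B = (5.7 − 0.7)/(15 + 81×0.18) = 0.169 mA, I_C = β·I_B = 13.5 mA.
Then V_CE = 13 − 13.5×3.3 − 13.7×0.18 = -34.1 V < 0.2 V — the active assumption fails.
Re-solve with V_CE = 0.2 V. KCL at the emitter: V_E/R_E = (V_BB−0.7−V_E)/R_B + (V_CC−0.2−V_E)/R_C, giving V_E = 0.711 V.
I_C = (V_CC − 0.2 − V_E)/R_C = (12.8 − 0.711)/3.3 = 3.66 mA.
Check: I_B = (5 − 0.711)/15 = 0.286 mA, and β·I_B = 22.9 mA > I_C, confirming saturation.

saturation; I_C ≈ 3.7 mA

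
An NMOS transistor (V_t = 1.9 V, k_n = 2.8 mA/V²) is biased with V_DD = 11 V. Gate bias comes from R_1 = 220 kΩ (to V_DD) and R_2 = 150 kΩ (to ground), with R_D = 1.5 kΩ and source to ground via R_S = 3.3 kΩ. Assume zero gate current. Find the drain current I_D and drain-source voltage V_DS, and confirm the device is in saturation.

I_D ≈ 0.58 mA, V_DS ≈ 8.2 V

V_G = V_DD·R_2/(R_1+R_2) = 11×150/370 = 4.46 V.
Assume saturation: I_D = (k_n/2)(V_GS − V_t)² with V_GS = V_G − I_D·R_S = 4.46 − 3.3·I_D.
Substituting gives 15.2·I_D² − 24.6·I_D + 9.17 = 0, with roots I_D = 0.58 or 1.04 mA.
The root I_D = 1.04 mA gives V_GS = 1.04 V ≤ V_t, so take I_D = 0.58 mA.
Then V_GS = 2.54 V and V_DS = V_DD − I_D(R_D+R_S) = 11 − 0.58×4.8 = 8.21 V.
Saturation requires V_DS ≥ V_GS − V_t = 0.644 V; 8.21 ≥ 0.644 ✓.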